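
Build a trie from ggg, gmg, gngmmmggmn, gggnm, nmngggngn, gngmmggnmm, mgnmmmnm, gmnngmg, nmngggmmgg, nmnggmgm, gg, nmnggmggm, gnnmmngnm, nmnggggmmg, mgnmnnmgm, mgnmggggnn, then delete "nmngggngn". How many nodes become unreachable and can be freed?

3

After clearing the end-marker at "nmngggngn", prune upward until reaching a node still needed by another word.
The suffix "ngn" (3 nodes) is used only by "nmngggngn"; the node for "nmnggg" still has the child "m", so pruning stops there.
Nodes removed: 3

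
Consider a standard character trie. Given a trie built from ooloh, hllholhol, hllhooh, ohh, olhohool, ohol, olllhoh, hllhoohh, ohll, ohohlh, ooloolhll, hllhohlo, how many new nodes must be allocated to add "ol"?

Every character of "ol" already lies on an existing path (it is a prefix of some stored word).
No new nodes are needed: 0.

0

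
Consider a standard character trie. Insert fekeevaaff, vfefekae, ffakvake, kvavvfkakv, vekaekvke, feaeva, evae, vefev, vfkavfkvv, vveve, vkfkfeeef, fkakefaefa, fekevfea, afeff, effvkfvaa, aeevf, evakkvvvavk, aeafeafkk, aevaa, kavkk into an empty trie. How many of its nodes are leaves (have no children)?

A leaf is a node with no children — equivalently, the end of a word that is not a proper prefix of any other stored word.
Those words: "aeafeafkk", "aeevf", "aevaa", "afeff", "effvkfvaa", "evae", "evakkvvvavk", "feaeva", "fekeevaaff", "fekevfea", "ffakvake", "fkakefaefa", "kavkk", "kvavvfkakv", "vefev", "vekaekvke", "vfefekae", "vfkavfkvv", "vkfkfeeef", "vveve"
Leaf count: 20

20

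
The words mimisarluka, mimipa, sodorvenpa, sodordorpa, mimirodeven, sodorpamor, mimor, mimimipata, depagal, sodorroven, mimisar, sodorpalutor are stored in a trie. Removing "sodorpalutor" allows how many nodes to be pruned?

After clearing the end-marker at "sodorpalutor", prune upward until reaching a node still needed by another word.
The suffix "lutor" (5 nodes) is used only by "sodorpalutor"; the node for "sodorpa" still has the child "m", so pruning stops there.
Nodes removed: 5

5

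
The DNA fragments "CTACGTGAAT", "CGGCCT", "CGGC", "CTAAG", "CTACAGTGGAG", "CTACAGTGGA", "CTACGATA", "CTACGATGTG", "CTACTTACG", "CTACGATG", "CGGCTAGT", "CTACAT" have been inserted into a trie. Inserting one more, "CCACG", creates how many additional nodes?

4

The longest prefix of "CCACG" already in the trie is "C" (length 1).
New nodes needed: |"CCACG"| − 1 = 5 − 1 = 4.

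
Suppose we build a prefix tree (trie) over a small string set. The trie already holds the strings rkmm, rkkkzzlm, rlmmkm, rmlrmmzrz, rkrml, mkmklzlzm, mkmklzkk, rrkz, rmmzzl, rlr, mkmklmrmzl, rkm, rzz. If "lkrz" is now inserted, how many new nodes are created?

Nothing in the trie begins with "l"; the whole of "lkrz" is new.
4 − 0 = 4 new nodes.

4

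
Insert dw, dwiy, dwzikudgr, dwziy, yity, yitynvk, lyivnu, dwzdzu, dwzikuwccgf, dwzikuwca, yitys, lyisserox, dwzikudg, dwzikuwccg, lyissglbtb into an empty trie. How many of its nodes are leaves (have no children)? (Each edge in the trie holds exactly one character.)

Leaves are exactly the stored words that no other stored word extends.
Those words: "dwiy", "dwzdzu", "dwzikudgr", "dwzikuwca", "dwzikuwccgf", "dwziy", "lyisserox", "lyissglbtb", "lyivnu", "yitynvk", "yitys"
Leaf count: 11

11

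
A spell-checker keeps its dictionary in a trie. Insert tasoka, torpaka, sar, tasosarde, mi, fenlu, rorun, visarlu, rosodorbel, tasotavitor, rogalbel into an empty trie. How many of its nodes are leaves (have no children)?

11

A leaf is a node with no children — equivalently, the end of a word that is not a proper prefix of any other stored word.
Those words: "fenlu", "mi", "rogalbel", "rorun", "rosodorbel", "sar", "tasoka", "tasosarde", "tasotavitor", "torpaka", "visarlu"
Leaf count: 11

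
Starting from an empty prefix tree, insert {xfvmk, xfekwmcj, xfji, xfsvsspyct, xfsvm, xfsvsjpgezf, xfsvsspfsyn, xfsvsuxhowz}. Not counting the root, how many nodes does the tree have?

38

Count nodes per top-level branch (shared prefixes stored once):
  'x'-branch (xfekwmcj, xfji, xfsvm, xfsvsjpgezf, xfsvsspfsyn, xfsvsspyct, xfsvsuxhowz, xfvmk): 38 nodes
Sum: 38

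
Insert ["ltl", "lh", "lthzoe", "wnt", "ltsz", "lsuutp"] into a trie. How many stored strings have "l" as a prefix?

Walk to "l"; the words in its subtree are exactly those with that prefix.
Matches: "lh", "lsuutp", "lthzoe", "ltl", "ltsz"
Count: 5

5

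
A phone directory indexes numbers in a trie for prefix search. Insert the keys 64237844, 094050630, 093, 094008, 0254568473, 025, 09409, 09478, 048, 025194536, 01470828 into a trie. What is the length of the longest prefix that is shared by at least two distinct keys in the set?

4

Look for the deepest trie node that still has at least two words in its subtree.
e.g. "094008" and "094050630" share the prefix "0940" of length 4; no pair shares a longer one.
Longest shared-prefix length: 4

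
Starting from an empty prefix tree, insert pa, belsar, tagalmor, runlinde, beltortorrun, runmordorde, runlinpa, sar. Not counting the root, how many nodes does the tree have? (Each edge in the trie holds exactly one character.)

Insert word by word; a character creates a node only if that edge doesn't already exist:
  "pa" → 2 new (p, a)
  "belsar" → 6 new (b, e, l, s, a, r)
  "tagalmor" → 8 new (t, a, g, a, l, m, o, r)
  "runlinde" → 8 new (r, u, n, l, i, n, d, e)
  "beltortorrun" → prefix "bel" already present; 9 new (t, o, r, t, o, r, r, u, n)
  "runmordorde" → prefix "run" already present; 8 new (m, o, r, d, o, r, d, e)
  "runlinpa" → prefix "runlin" already present; 2 new (p, a)
  "sar" → 3 new (s, a, r)
Total nodes = 2 + 6 + 8 + 8 + 9 + 8 + 2 + 3 = 46

46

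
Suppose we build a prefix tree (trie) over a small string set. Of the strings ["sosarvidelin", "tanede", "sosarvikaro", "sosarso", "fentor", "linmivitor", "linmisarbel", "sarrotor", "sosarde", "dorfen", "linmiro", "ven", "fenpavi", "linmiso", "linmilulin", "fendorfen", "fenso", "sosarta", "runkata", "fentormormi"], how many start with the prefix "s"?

Traverse to the node for "s", then collect every word in that subtree.
Matches: "sarrotor", "sosarde", "sosarso", "sosarta", "sosarvidelin", "sosarvikaro"
Count: 6

6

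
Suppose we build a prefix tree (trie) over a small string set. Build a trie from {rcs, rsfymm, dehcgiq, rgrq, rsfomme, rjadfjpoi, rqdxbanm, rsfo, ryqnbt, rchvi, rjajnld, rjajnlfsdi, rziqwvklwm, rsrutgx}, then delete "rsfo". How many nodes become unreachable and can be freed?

0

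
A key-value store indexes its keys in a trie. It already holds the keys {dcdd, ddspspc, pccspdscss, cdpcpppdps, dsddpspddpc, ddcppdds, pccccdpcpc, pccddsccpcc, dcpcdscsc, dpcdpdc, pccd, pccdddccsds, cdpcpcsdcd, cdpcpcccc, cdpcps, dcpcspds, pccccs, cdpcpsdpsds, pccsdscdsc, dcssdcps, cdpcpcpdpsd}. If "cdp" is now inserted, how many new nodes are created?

Every character of "cdp" already lies on an existing path (it is a prefix of some stored word).
No new nodes are needed: 0.

0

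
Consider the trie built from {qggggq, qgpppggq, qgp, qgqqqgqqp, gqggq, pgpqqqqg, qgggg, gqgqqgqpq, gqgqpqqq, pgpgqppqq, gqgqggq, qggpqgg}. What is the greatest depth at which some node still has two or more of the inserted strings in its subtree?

5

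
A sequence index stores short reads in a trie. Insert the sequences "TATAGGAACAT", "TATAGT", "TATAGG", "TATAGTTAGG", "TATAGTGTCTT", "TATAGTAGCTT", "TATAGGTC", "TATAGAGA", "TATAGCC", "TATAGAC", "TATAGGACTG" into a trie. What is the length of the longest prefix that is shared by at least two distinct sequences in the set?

The deepest shared node is where two words last agree before diverging.
e.g. "TATAGGAACAT" and "TATAGGACTG" share the prefix "TATAGGA" of length 7; no pair shares a longer one.
Longest shared-prefix length: 7

7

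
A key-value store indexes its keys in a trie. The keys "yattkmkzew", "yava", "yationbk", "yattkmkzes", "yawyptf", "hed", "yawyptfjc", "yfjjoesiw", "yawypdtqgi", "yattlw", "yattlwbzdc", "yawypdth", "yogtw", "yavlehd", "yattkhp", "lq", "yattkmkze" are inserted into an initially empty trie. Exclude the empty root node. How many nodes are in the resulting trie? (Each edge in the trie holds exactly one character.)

Insert word by word; a character creates a node only if that edge doesn't already exist:
  "yattkmkzew" → 10 new (y, a, t, t, k, m, k, z, e, w)
  "yava" → prefix "ya" already present; 2 new (v, a)
  "yationbk" → prefix "yat" already present; 5 new (i, o, n, b, k)
  "yattkmkzes" → prefix "yattkmkze" already present; 1 new (s)
  "yawyptf" → prefix "ya" already present; 5 new (w, y, p, t, f)
  "hed" → 3 new (h, e, d)
  "yawyptfjc" → prefix "yawyptf" already present; 2 new (j, c)
  "yfjjoesiw" → prefix "y" already present; 8 new (f, j, j, o, e, s, i, w)
  "yawypdtqgi" → prefix "yawyp" already present; 5 new (d, t, q, g, i)
  "yattlw" → prefix "yatt" already present; 2 new (l, w)
  "yattlwbzdc" → prefix "yattlw" already present; 4 new (b, z, d, c)
  "yawypdth" → prefix "yawypdt" already present; 1 new (h)
  "yogtw" → prefix "y" already present; 4 new (o, g, t, w)
  "yavlehd" → prefix "yav" already present; 4 new (l, e, h, d)
  "yattkhp" → prefix "yattk" already present; 2 new (h, p)
  "lq" → 2 new (l, q)
  "yattkmkze" → prefix "yattkmkze" already present; 0 new (none)
Total nodes = 10 + 2 + 5 + 1 + 5 + 3 + 2 + 8 + 5 + 2 + 4 + 1 + 4 + 4 + 2 + 2 + 0 = 60

60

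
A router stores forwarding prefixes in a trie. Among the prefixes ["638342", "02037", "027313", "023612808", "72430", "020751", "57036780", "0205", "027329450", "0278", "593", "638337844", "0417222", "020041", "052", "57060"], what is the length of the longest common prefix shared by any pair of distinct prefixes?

4

Look for the deepest trie node that still has at least two words in its subtree.
e.g. "027313" and "027329450" share the prefix "0273" of length 4; no pair shares a longer one.
Longest shared-prefix length: 4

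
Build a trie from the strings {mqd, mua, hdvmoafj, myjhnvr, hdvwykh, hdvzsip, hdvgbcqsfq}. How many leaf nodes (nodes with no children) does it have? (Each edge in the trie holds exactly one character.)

Leaves are exactly the stored words that no other stored word extends.
Those words: "hdvgbcqsfq", "hdvmoafj", "hdvwykh", "hdvzsip", "mqd", "mua", "myjhnvr"
Leaf count: 7

7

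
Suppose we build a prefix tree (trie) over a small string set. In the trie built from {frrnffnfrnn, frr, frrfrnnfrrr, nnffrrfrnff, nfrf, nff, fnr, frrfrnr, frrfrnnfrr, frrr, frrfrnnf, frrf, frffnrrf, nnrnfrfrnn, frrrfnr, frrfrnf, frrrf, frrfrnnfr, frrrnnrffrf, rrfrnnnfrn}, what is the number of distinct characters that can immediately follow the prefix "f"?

2

The children of the "f" node are the distinct next characters among strings starting with "f".
Distinct next characters after "f": n, r.
That node has 2 child edges.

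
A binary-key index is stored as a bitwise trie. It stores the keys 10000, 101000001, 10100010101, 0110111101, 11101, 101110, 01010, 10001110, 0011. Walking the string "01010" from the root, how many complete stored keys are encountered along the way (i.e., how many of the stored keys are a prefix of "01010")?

1

Check each prefix of "01010" against the stored set — each match is an end-marker on the path.
Prefixes of the query that are stored words: "01010"
Count: 1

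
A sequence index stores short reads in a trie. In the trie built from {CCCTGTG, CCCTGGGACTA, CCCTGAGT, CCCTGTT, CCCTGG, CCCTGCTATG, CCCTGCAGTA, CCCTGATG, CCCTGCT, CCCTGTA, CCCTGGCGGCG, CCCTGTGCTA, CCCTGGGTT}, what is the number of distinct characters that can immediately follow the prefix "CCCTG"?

Walk "CCCTG" from the root, arriving at one node.
Distinct next characters after "CCCTG": A, C, G, T.
That node has 4 child edges.

4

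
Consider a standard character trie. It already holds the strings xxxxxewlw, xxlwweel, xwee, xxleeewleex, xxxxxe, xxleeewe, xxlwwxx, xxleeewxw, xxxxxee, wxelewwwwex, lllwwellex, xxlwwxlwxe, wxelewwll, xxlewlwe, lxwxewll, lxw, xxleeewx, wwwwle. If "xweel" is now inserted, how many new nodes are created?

Walking "xweel" from the root, the first 4 characters ("xwee") follow existing edges; "l" is the first miss.
New nodes needed: |"xweel"| − 4 = 5 − 4 = 1.

1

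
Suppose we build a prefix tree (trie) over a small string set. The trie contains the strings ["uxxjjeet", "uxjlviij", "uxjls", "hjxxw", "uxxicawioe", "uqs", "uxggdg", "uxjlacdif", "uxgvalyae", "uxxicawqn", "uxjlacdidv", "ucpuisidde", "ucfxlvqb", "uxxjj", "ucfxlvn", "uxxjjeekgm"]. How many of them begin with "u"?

Filter for entries beginning with "u":
Words under "u": ucfxlvn, ucfxlvqb, ucpuisidde, uqs, uxggdg, uxgvalyae, uxjlacdidv, uxjlacdif, uxjls, uxjlviij, uxxicawioe, uxxicawqn, uxxjj, uxxjjeekgm, uxxjjeet
Count: 15

15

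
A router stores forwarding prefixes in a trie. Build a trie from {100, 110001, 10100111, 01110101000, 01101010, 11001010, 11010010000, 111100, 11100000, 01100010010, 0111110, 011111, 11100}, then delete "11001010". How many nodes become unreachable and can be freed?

A node on "11001010"'s path can go only if nothing else ends at it or branches off below it.
The suffix "1010" (4 nodes) is used only by "11001010"; the node for "1100" still has the child "0", so pruning stops there.
Nodes removed: 4

4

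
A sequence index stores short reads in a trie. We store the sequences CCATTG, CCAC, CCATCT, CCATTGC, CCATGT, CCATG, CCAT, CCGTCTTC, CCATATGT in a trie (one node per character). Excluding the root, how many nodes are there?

Count nodes per top-level branch (shared prefixes stored once):
  'C'-branch (CCAC, CCAT, CCATATGT, CCATCT, CCATG, CCATGT, CCATTG, CCATTGC, CCGTCTTC): 22 nodes
Sum: 22

22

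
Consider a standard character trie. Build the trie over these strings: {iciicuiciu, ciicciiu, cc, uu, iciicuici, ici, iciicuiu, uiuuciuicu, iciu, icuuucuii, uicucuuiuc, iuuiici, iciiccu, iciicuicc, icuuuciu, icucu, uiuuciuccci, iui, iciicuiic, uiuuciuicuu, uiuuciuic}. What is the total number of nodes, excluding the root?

Count nodes per top-level branch (shared prefixes stored once):
  'c'-branch (cc, ciicciiu): 9 nodes
  'i'-branch (ici, iciiccu, iciicuicc, iciicuici, iciicuiciu, iciicuiic, iciicuiu, iciu, icucu, icuuuciu, icuuucuii, iui, iuuiici): 35 nodes
  'u'-branch (uicucuuiuc, uiuuciuccci, uiuuciuic, uiuuciuicu, uiuuciuicuu, uu): 24 nodes
Sum: 68

68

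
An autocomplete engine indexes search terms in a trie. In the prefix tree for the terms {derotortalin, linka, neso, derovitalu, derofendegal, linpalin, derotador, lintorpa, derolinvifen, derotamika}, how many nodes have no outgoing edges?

Leaves are exactly the stored words that no other stored word extends.
Those words: "derofendegal", "derolinvifen", "derotador", "derotamika", "derotortalin", "derovitalu", "linka", "linpalin", "lintorpa", "neso"
Leaf count: 10

10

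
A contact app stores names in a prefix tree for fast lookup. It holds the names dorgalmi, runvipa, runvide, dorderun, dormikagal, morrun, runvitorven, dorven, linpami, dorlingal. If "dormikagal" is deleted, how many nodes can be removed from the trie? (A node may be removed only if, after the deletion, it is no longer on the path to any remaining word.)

7

A node on "dormikagal"'s path can go only if nothing else ends at it or branches off below it.
The suffix "mikagal" (7 nodes) is used only by "dormikagal"; the node for "dor" still has the child "g", so pruning stops there.
Nodes removed: 7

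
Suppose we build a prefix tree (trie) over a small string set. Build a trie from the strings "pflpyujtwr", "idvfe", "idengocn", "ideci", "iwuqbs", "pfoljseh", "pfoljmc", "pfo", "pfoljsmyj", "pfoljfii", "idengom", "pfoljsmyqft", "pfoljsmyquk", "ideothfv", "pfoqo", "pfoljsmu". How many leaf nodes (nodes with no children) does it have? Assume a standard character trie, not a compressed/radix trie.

15

A leaf is a node with no children — equivalently, the end of a word that is not a proper prefix of any other stored word.
Those words: "ideci", "idengocn", "idengom", "ideothfv", "idvfe", "iwuqbs", "pflpyujtwr", "pfoljfii", "pfoljmc", "pfoljseh", "pfoljsmu", "pfoljsmyj", "pfoljsmyqft", "pfoljsmyquk", "pfoqo"
Leaf count: 15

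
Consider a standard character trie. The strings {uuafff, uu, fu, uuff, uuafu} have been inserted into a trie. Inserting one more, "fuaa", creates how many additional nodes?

2

"fu" is already a path in the trie; the remaining "aa" must be added.
New nodes needed: |"fuaa"| − 2 = 4 − 2 = 2.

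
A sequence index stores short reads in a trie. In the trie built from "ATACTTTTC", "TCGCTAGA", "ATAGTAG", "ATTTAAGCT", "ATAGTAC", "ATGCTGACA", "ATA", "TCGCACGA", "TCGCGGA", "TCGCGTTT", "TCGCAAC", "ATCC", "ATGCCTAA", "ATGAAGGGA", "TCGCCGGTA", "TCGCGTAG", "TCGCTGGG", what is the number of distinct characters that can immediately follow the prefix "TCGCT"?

2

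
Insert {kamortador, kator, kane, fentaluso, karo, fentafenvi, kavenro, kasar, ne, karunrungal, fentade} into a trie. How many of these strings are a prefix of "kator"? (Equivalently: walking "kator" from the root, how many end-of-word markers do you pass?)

1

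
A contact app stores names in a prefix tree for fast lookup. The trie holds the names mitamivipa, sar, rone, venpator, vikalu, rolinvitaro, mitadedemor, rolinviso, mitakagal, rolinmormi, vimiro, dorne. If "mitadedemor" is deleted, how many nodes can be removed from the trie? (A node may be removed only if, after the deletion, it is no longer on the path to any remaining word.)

A node on "mitadedemor"'s path can go only if nothing else ends at it or branches off below it.
The suffix "dedemor" (7 nodes) is used only by "mitadedemor"; the node for "mita" still has the child "m", so pruning stops there.
Nodes removed: 7

7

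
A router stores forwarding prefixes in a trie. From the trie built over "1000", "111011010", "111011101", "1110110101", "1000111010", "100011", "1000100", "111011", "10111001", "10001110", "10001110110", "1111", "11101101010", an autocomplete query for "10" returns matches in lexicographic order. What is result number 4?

DFS of the "10" subtree visits, in order: "1000", "1000100", "100011", "10001110", "1000111010", "10001110110", "10111001"
The 4th is 10001110.

10001110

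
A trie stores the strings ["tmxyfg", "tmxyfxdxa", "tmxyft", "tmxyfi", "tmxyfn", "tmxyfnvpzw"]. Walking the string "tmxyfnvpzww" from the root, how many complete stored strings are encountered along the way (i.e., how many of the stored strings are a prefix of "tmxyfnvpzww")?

2

Check each prefix of "tmxyfnvpzww" against the stored set — each match is an end-marker on the path.
Prefixes of the query that are stored words: "tmxyfn", "tmxyfnvpzw"
Count: 2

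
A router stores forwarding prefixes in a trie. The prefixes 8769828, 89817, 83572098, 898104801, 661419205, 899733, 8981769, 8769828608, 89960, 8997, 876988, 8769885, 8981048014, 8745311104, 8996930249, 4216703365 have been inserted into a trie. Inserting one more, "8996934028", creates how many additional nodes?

"899693" is already a path in the trie; the remaining "4028" must be added.
New nodes needed: |"8996934028"| − 6 = 10 − 6 = 4.

4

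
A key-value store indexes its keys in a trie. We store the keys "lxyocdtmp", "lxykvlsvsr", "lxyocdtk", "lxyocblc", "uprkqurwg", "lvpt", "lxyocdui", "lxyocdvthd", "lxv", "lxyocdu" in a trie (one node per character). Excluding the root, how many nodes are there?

Trie structure (* marks end of a word):
(root)
├─ l
│  ├─ v
│  │  └─ p
│  │     └─ t *
│  └─ x
│     ├─ v *
│     └─ y
│        ├─ k
│        │  └─ v
│        │     └─ l
│        │        └─ s
│        │           └─ v
│        │              └─ s
│        │                 └─ r *
│        └─ o
│           └─ c
│              ├─ b
│              │  └─ l
│              │     └─ c *
│              └─ d
│                 ├─ t
│                 │  ├─ k *
│                 │  └─ m
│                 │     └─ p *
│                 ├─ u *
│                 │  └─ i *
│                 └─ v
│                    └─ t
│                       └─ h
│                          └─ d *
└─ u
   └─ p
      └─ r
         └─ k
            └─ q
               └─ u
                  └─ r
                     └─ w
                        └─ g *
Counting every labelled node above: 39.

39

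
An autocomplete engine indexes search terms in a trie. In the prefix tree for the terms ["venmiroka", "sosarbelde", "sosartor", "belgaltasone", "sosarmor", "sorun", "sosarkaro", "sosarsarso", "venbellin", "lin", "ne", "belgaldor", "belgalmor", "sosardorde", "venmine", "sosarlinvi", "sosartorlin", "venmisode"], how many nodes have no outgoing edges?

17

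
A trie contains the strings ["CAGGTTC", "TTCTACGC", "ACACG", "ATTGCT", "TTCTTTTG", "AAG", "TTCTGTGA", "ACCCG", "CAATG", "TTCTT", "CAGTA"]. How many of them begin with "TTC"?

Traverse to the node for "TTC", then collect every word in that subtree.
Words under "TTC": TTCTACGC, TTCTGTGA, TTCTT, TTCTTTTG
Count: 4

4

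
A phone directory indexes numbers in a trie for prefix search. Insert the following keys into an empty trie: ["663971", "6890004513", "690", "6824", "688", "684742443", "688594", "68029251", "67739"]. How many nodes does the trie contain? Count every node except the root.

40

Count nodes per top-level branch (shared prefixes stored once):
  '6'-branch (663971, 67739, 68029251, 6824, 684742443, 688, 688594, 6890004513, 690): 40 nodes
Sum: 40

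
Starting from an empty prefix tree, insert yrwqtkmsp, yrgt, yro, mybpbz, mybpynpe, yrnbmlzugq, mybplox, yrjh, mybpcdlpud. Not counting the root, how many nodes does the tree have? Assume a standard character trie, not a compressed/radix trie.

41

Count nodes per top-level branch (shared prefixes stored once):
  'm'-branch (mybpbz, mybpcdlpud, mybplox, mybpynpe): 19 nodes
  'y'-branch (yrgt, yrjh, yrnbmlzugq, yro, yrwqtkmsp): 22 nodes
Sum: 41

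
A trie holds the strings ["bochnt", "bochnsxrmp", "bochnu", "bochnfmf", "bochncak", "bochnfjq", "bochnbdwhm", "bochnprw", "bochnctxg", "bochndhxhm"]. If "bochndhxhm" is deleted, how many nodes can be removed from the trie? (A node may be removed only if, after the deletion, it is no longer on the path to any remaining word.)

5

After clearing the end-marker at "bochndhxhm", prune upward until reaching a node still needed by another word.
The suffix "dhxhm" (5 nodes) is used only by "bochndhxhm"; the node for "bochn" still has the child "t", so pruning stops there.
Nodes removed: 5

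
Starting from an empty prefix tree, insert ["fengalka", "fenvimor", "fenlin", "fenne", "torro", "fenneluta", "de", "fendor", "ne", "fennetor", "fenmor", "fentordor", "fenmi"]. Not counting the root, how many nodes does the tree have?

47

Trace insertions, counting only characters that open a new branch:
  "fengalka" → 8 new (f, e, n, g, a, l, k, a)
  "fenvimor" → prefix "fen" already present; 5 new (v, i, m, o, r)
  "fenlin" → prefix "fen" already present; 3 new (l, i, n)
  "fenne" → prefix "fen" already present; 2 new (n, e)
  "torro" → 5 new (t, o, r, r, o)
  "fenneluta" → prefix "fenne" already present; 4 new (l, u, t, a)
  "de" → 2 new (d, e)
  "fendor" → prefix "fen" already present; 3 new (d, o, r)
  "ne" → 2 new (n, e)
  "fennetor" → prefix "fenne" already present; 3 new (t, o, r)
  "fenmor" → prefix "fen" already present; 3 new (m, o, r)
  "fentordor" → prefix "fen" already present; 6 new (t, o, r, d, o, r)
  "fenmi" → prefix "fenm" already present; 1 new (i)
Total nodes = 8 + 5 + 3 + 2 + 5 + 4 + 2 + 3 + 2 + 3 + 3 + 6 + 1 = 47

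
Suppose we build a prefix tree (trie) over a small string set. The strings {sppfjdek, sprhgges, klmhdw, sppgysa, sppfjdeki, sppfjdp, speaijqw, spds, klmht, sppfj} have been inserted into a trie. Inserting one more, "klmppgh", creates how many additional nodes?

Walking "klmppgh" from the root, the first 3 characters ("klm") follow existing edges; "p" is the first miss.
So 7 − 3 = 4 new nodes.

4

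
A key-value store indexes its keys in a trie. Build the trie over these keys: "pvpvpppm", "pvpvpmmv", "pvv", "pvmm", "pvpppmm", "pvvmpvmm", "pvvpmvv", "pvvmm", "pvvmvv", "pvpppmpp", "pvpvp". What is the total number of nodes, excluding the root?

32

Trace insertions, counting only characters that open a new branch:
  "pvpvpppm" → 8 new (p, v, p, v, p, p, p, m)
  "pvpvpmmv" → prefix "pvpvp" already present; 3 new (m, m, v)
  "pvv" → prefix "pv" already present; 1 new (v)
  "pvmm" → prefix "pv" already present; 2 new (m, m)
  "pvpppmm" → prefix "pvp" already present; 4 new (p, p, m, m)
  "pvvmpvmm" → prefix "pvv" already present; 5 new (m, p, v, m, m)
  "pvvpmvv" → prefix "pvv" already present; 4 new (p, m, v, v)
  "pvvmm" → prefix "pvvm" already present; 1 new (m)
  "pvvmvv" → prefix "pvvm" already present; 2 new (v, v)
  "pvpppmpp" → prefix "pvpppm" already present; 2 new (p, p)
  "pvpvp" → prefix "pvpvp" already present; 0 new (none)
Total nodes = 8 + 3 + 1 + 2 + 4 + 5 + 4 + 1 + 2 + 2 + 0 = 32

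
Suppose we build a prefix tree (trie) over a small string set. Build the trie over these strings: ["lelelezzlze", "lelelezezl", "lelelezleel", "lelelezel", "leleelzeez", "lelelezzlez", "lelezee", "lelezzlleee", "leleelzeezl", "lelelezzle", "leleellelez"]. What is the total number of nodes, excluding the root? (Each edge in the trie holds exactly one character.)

Count nodes per top-level branch (shared prefixes stored once):
  'l'-branch (leleellelez, leleelzeez, leleelzeezl, lelelezel, lelelezezl, lelelezleel, lelelezzle, lelelezzlez, lelelezzlze, lelezee, lelezzlleee): 42 nodes
Sum: 42

42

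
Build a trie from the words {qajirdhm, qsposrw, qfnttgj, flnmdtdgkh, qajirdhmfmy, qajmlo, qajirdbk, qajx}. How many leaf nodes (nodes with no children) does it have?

Leaves are exactly the stored words that no other stored word extends.
Those words: "flnmdtdgkh", "qajirdbk", "qajirdhmfmy", "qajmlo", "qajx", "qfnttgj", "qsposrw"
Leaf count: 7

7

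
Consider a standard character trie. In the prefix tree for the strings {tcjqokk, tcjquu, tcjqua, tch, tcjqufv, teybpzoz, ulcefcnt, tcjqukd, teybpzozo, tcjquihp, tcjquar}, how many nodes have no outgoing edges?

Leaves are exactly the stored words that no other stored word extends.
Those words: "tch", "tcjqokk", "tcjquar", "tcjqufv", "tcjquihp", "tcjqukd", "tcjquu", "teybpzozo", "ulcefcnt"
Leaf count: 9

9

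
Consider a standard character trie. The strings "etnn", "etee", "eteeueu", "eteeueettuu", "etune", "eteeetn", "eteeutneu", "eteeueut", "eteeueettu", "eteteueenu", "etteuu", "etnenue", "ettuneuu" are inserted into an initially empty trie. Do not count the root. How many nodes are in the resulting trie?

45

For each word, the new-node count is its length minus the longest prefix already in the trie:
  "etnn" → 4 new (e, t, n, n)
  "etee" → prefix "et" already present; 2 new (e, e)
  "eteeueu" → prefix "etee" already present; 3 new (u, e, u)
  "eteeueettuu" → prefix "eteeue" already present; 5 new (e, t, t, u, u)
  "etune" → prefix "et" already present; 3 new (u, n, e)
  "eteeetn" → prefix "etee" already present; 3 new (e, t, n)
  "eteeutneu" → prefix "eteeu" already present; 4 new (t, n, e, u)
  "eteeueut" → prefix "eteeueu" already present; 1 new (t)
  "eteeueettu" → prefix "eteeueettu" already present; 0 new (none)
  "eteteueenu" → prefix "ete" already present; 7 new (t, e, u, e, e, n, u)
  "etteuu" → prefix "et" already present; 4 new (t, e, u, u)
  "etnenue" → prefix "etn" already present; 4 new (e, n, u, e)
  "ettuneuu" → prefix "ett" already present; 5 new (u, n, e, u, u)
Total nodes = 4 + 2 + 3 + 5 + 3 + 3 + 4 + 1 + 0 + 7 + 4 + 4 + 5 = 45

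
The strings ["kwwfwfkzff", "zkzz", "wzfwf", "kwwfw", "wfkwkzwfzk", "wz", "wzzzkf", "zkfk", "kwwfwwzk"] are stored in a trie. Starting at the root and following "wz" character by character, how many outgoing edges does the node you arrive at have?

Follow the path "wz" to its node, then look at its outgoing edges.
Distinct next characters after "wz": f, z.
That node has 2 child edges.

2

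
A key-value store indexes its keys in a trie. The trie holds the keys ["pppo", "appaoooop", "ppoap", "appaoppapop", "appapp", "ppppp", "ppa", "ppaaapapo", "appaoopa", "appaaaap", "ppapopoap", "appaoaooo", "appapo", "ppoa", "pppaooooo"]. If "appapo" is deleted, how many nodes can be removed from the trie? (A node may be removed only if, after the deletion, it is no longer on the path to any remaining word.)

After clearing the end-marker at "appapo", prune upward until reaching a node still needed by another word.
The suffix "o" (1 node) is used only by "appapo"; the node for "appap" still has the child "p", so pruning stops there.
Nodes removed: 1

1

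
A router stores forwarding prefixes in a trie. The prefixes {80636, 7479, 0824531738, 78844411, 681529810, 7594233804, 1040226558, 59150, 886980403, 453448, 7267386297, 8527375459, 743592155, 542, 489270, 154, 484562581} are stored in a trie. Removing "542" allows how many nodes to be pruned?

A node on "542"'s path can go only if nothing else ends at it or branches off below it.
The suffix "42" (2 nodes) is used only by "542"; the node for "5" still has the child "9", so pruning stops there.
Nodes removed: 2

2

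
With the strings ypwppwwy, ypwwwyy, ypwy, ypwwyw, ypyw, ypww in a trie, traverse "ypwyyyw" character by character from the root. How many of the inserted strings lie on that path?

1

Walk "ypwyyyw" from the root; an end-of-word marker is hit whenever a stored word is a prefix of "ypwyyyw".
Prefixes of the query that are stored words: "ypwy"
Count: 1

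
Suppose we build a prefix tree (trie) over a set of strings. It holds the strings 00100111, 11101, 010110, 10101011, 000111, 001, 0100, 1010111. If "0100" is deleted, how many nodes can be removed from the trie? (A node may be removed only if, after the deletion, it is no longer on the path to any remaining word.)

Walk "0100" from the leaf back toward the root, removing each node that no remaining word uses.
The suffix "0" (1 node) is used only by "0100"; the node for "010" still has the child "1", so pruning stops there.
Nodes removed: 1

1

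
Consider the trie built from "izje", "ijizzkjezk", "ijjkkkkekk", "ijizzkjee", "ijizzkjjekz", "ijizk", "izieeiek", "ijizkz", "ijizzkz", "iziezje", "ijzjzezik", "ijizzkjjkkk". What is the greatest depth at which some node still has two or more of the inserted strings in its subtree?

8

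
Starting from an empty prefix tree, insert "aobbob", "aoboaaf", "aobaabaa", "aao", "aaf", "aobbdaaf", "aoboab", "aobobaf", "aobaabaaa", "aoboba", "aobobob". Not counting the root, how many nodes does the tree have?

Count nodes per top-level branch (shared prefixes stored once):
  'a'-branch (aaf, aao, aobaabaa, aobaabaaa, aobbdaaf, aobbob, aoboaaf, aoboab, aoboba, aobobaf, aobobob): 29 nodes
Sum: 29

29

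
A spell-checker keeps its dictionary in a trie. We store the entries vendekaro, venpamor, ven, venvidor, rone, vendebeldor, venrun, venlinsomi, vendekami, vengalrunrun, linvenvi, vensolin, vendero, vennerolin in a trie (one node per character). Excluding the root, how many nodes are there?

Trace insertions, counting only characters that open a new branch:
  "vendekaro" → 9 new (v, e, n, d, e, k, a, r, o)
  "venpamor" → prefix "ven" already present; 5 new (p, a, m, o, r)
  "ven" → prefix "ven" already present; 0 new (none)
  "venvidor" → prefix "ven" already present; 5 new (v, i, d, o, r)
  "rone" → 4 new (r, o, n, e)
  "vendebeldor" → prefix "vende" already present; 6 new (b, e, l, d, o, r)
  "venrun" → prefix "ven" already present; 3 new (r, u, n)
  "venlinsomi" → prefix "ven" already present; 7 new (l, i, n, s, o, m, i)
  "vendekami" → prefix "vendeka" already present; 2 new (m, i)
  "vengalrunrun" → prefix "ven" already present; 9 new (g, a, l, r, u, n, r, u, n)
  "linvenvi" → 8 new (l, i, n, v, e, n, v, i)
  "vensolin" → prefix "ven" already present; 5 new (s, o, l, i, n)
  "vendero" → prefix "vende" already present; 2 new (r, o)
  "vennerolin" → prefix "ven" already present; 7 new (n, e, r, o, l, i, n)
Total nodes = 9 + 5 + 0 + 5 + 4 + 6 + 3 + 7 + 2 + 9 + 8 + 5 + 2 + 7 = 72

72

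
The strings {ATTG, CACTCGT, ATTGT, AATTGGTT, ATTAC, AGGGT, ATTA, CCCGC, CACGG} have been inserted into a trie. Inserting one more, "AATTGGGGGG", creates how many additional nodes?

4

Walking "AATTGGGGGG" from the root, the first 6 characters ("AATTGG") follow existing edges; "G" is the first miss.
So 10 − 6 = 4 new nodes.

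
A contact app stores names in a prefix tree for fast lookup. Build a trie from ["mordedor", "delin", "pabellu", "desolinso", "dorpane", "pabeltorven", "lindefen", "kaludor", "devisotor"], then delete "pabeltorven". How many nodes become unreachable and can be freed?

A node on "pabeltorven"'s path can go only if nothing else ends at it or branches off below it.
The suffix "torven" (6 nodes) is used only by "pabeltorven"; the node for "pabel" still has the child "l", so pruning stops there.
Nodes removed: 6

6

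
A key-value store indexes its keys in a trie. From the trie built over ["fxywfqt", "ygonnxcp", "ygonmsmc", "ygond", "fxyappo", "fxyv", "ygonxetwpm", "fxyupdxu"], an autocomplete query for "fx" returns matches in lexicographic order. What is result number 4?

fxywfqt

DFS of the "fx" subtree visits, in order: "fxyappo", "fxyupdxu", "fxyv", "fxywfqt"
The 4th is fxywfqt.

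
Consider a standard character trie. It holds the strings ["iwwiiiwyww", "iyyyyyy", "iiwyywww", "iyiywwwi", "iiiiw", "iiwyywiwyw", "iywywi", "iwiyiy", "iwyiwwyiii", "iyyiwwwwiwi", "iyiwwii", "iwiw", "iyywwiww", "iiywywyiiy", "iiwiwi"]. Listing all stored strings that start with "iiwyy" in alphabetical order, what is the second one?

iiwyywww

DFS of the "iiwyy" subtree visits, in order: "iiwyywiwyw", "iiwyywww"
The 2nd is iiwyywww.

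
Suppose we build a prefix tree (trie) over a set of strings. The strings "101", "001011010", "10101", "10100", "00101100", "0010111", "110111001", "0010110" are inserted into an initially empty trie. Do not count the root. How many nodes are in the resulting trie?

Trie structure (* marks end of a word):
(root)
├─ 0
│  └─ 0
│     └─ 1
│        └─ 0
│           └─ 1
│              └─ 1
│                 ├─ 0 *
│                 │  ├─ 0 *
│                 │  └─ 1
│                 │     └─ 0 *
│                 └─ 1 *
└─ 1
   ├─ 0
   │  └─ 1 *
   │     └─ 0
   │        ├─ 0 *
   │        └─ 1 *
   └─ 1
      └─ 0
         └─ 1
            └─ 1
               └─ 1
                  └─ 0
                     └─ 0
                        └─ 1 *
Counting every labelled node above: 25.

25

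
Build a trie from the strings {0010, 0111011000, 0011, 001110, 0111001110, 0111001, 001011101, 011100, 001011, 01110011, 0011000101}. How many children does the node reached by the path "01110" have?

Walk "01110" from the root, arriving at one node.
Distinct next characters after "01110": 0, 1.
That node has 2 child edges.

2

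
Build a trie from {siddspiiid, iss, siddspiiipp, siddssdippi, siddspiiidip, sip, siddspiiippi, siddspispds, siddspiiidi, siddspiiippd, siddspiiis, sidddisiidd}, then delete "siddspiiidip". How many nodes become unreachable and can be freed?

A node on "siddspiiidip"'s path can go only if nothing else ends at it or branches off below it.
The suffix "p" (1 node) is used only by "siddspiiidip"; "siddspiiidi" is itself a stored word, so pruning stops there.
Nodes removed: 1

1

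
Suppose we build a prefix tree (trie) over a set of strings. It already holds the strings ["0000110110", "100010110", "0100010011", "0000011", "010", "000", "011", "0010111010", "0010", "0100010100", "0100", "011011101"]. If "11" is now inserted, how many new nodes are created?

"1" is already a path in the trie; the remaining "1" must be added.
So 2 − 1 = 1 new nodes.

1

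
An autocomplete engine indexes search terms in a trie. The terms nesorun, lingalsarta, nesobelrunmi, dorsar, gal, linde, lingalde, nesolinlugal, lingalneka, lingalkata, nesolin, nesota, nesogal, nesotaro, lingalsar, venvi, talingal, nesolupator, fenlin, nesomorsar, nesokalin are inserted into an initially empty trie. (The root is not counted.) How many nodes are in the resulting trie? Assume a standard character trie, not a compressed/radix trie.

98

For each word, the new-node count is its length minus the longest prefix already in the trie:
  "nesorun" → 7 new (n, e, s, o, r, u, n)
  "lingalsarta" → 11 new (l, i, n, g, a, l, s, a, r, t, a)
  "nesobelrunmi" → prefix "neso" already present; 8 new (b, e, l, r, u, n, m, i)
  "dorsar" → 6 new (d, o, r, s, a, r)
  "gal" → 3 new (g, a, l)
  "linde" → prefix "lin" already present; 2 new (d, e)
  "lingalde" → prefix "lingal" already present; 2 new (d, e)
  "nesolinlugal" → prefix "neso" already present; 8 new (l, i, n, l, u, g, a, l)
  "lingalneka" → prefix "lingal" already present; 4 new (n, e, k, a)
  "lingalkata" → prefix "lingal" already present; 4 new (k, a, t, a)
  "nesolin" → prefix "nesolin" already present; 0 new (none)
  "nesota" → prefix "neso" already present; 2 new (t, a)
  "nesogal" → prefix "neso" already present; 3 new (g, a, l)
  "nesotaro" → prefix "nesota" already present; 2 new (r, o)
  "lingalsar" → prefix "lingalsar" already present; 0 new (none)
  "venvi" → 5 new (v, e, n, v, i)
  "talingal" → 8 new (t, a, l, i, n, g, a, l)
  "nesolupator" → prefix "nesol" already present; 6 new (u, p, a, t, o, r)
  "fenlin" → 6 new (f, e, n, l, i, n)
  "nesomorsar" → prefix "neso" already present; 6 new (m, o, r, s, a, r)
  "nesokalin" → prefix "neso" already present; 5 new (k, a, l, i, n)
Total nodes = 7 + 11 + 8 + 6 + 3 + 2 + 2 + 8 + 4 + 4 + 0 + 2 + 3 + 2 + 0 + 5 + 8 + 6 + 6 + 6 + 5 = 98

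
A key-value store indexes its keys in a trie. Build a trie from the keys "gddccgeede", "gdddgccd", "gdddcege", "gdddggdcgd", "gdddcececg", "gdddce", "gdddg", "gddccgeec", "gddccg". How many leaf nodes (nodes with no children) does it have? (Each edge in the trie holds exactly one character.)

Leaves are exactly the stored words that no other stored word extends.
Those words: "gddccgeec", "gddccgeede", "gdddcececg", "gdddcege", "gdddgccd", "gdddggdcgd"
Leaf count: 6

6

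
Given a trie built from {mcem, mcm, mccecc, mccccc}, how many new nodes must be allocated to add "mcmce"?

2

The longest prefix of "mcmce" already in the trie is "mcm" (length 3).
Each of the 2 remaining characters creates one node.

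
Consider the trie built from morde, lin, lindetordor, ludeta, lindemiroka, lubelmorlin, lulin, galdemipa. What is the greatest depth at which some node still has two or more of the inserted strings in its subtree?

Look for the deepest trie node that still has at least two words in its subtree.
"lindemiroka" and "lindetordor" agree on "linde" (5 characters) before diverging; nothing deeper is shared.
Longest shared-prefix length: 5

5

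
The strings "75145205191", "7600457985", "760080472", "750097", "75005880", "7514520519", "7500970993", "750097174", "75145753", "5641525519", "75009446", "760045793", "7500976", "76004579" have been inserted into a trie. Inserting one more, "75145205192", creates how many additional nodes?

1

Walking "75145205192" from the root, the first 10 characters ("7514520519") follow existing edges; "2" is the first miss.
New nodes needed: |"75145205192"| − 10 = 11 − 10 = 1.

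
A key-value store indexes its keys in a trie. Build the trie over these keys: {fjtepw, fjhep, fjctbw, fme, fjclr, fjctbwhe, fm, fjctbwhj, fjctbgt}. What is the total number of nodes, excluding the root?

For each word, the new-node count is its length minus the longest prefix already in the trie:
  "fjtepw" → 6 new (f, j, t, e, p, w)
  "fjhep" → prefix "fj" already present; 3 new (h, e, p)
  "fjctbw" → prefix "fj" already present; 4 new (c, t, b, w)
  "fme" → prefix "f" already present; 2 new (m, e)
  "fjclr" → prefix "fjc" already present; 2 new (l, r)
  "fjctbwhe" → prefix "fjctbw" already present; 2 new (h, e)
  "fm" → prefix "fm" already present; 0 new (none)
  "fjctbwhj" → prefix "fjctbwh" already present; 1 new (j)
  "fjctbgt" → prefix "fjctb" already present; 2 new (g, t)
Total nodes = 6 + 3 + 4 + 2 + 2 + 2 + 0 + 1 + 2 = 22

22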